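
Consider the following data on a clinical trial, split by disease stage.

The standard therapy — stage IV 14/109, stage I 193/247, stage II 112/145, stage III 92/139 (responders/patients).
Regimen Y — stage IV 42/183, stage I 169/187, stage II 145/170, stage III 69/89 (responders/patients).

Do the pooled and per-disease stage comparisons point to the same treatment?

Stage IV: the standard therapy 14/109 = 12.8%, Regimen Y 42/183 = 23.0% → Regimen Y
Stage I: the standard therapy 193/247 = 78.1%, Regimen Y 169/187 = 90.4% → Regimen Y
Stage II: the standard therapy 112/145 = 77.2%, Regimen Y 145/170 = 85.3% → Regimen Y
Stage III: the standard therapy 92/139 = 66.2%, Regimen Y 69/89 = 77.5% → Regimen Y
Overall: the standard therapy 411/640 = 64.2%, Regimen Y 425/629 = 67.6% → Regimen Y
Regimen Y wins overall and in every disease group — no reversal.

Yes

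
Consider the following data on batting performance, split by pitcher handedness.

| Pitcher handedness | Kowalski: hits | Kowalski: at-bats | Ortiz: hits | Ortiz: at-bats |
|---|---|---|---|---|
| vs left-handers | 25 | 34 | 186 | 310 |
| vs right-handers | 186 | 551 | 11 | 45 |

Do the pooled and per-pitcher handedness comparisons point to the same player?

Vs left-handers: Kowalski 25/34 = 73.5%, Ortiz 186/310 = 60.0% → Kowalski
Vs right-handers: Kowalski 186/551 = 33.8%, Ortiz 11/45 = 24.4% → Kowalski
Overall: Kowalski 211/585 = 36.1%, Ortiz 197/355 = 55.5% → Ortiz
Kowalski wins each pitcher group but Ortiz wins overall — the comparison reverses. Kowalski's at-bats skew toward vs right-handers, which has a lower base rate.

No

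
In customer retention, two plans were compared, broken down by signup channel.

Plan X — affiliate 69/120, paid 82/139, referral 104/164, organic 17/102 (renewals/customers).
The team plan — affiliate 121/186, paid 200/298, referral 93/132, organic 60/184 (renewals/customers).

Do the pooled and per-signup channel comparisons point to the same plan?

Affiliate: Plan X 69/120 = 57.5%, the team plan 121/186 = 65.1% → the team plan
Paid: Plan X 82/139 = 59.0%, the team plan 200/298 = 67.1% → the team plan
Referral: Plan X 104/164 = 63.4%, the team plan 93/132 = 70.5% → the team plan
Organic: Plan X 17/102 = 16.7%, the team plan 60/184 = 32.6% → the team plan
Overall: Plan X 272/525 = 51.8%, the team plan 474/800 = 59.2% → the team plan
The team plan wins overall and in every signup group — no reversal.

Yes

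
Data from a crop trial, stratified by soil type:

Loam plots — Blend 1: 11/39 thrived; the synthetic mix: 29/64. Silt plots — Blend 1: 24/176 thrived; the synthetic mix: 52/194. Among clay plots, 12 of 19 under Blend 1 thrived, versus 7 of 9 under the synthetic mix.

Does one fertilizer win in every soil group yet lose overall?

Loam: Blend 1 11/39 = 28.2%, the synthetic mix 29/64 = 45.3% → the synthetic mix
Silt: Blend 1 24/176 = 13.6%, the synthetic mix 52/194 = 26.8% → the synthetic mix
Clay: Blend 1 12/19 = 63.2%, the synthetic mix 7/9 = 77.8% → the synthetic mix
Overall: Blend 1 47/234 = 20.1%, the synthetic mix 88/267 = 33.0% → the synthetic mix
The synthetic mix wins overall and in every soil group — no reversal.

No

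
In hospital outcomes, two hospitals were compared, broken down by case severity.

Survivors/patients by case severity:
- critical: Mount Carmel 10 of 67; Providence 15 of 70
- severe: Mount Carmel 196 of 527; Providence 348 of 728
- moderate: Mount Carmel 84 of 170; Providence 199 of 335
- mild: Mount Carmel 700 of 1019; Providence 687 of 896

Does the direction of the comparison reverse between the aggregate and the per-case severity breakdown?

No

Critical: Mount Carmel 10/67 = 14.9%, Providence 15/70 = 21.4% → Providence
Severe: Mount Carmel 196/527 = 37.2%, Providence 348/728 = 47.8% → Providence
Moderate: Mount Carmel 84/170 = 49.4%, Providence 199/335 = 59.4% → Providence
Mild: Mount Carmel 700/1019 = 68.7%, Providence 687/896 = 76.7% → Providence
Overall: Mount Carmel 990/1783 = 55.5%, Providence 1249/2029 = 61.6% → Providence
Providence wins overall and in every case group — no reversal.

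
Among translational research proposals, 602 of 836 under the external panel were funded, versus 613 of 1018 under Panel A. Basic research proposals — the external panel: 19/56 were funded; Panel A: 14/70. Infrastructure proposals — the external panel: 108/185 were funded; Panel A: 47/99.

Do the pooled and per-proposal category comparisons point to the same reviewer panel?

Yes

Translational research: the external panel 602/836 = 72.0%, Panel A 613/1018 = 60.2% → the external panel
Basic research: the external panel 19/56 = 33.9%, Panel A 14/70 = 20.0% → the external panel
Infrastructure: the external panel 108/185 = 58.4%, Panel A 47/99 = 47.5% → the external panel
Overall: the external panel 729/1077 = 67.7%, Panel A 674/1187 = 56.8% → the external panel
The external panel wins overall and in every proposal group — no reversal.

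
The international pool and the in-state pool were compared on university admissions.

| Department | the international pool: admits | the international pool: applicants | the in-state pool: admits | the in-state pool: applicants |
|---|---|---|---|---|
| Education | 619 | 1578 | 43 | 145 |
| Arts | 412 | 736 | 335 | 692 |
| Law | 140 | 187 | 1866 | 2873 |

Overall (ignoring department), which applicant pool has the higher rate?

the in-state pool

Education: the international pool 619/1578 = 39.2%, the in-state pool 43/145 = 29.7% → the international pool
Arts: the international pool 412/736 = 56.0%, the in-state pool 335/692 = 48.4% → the international pool
Law: the international pool 140/187 = 74.9%, the in-state pool 1866/2873 = 64.9% → the international pool
Overall: the international pool 1171/2501 = 46.8%, the in-state pool 2244/3710 = 60.5% → the in-state pool
(The international pool wins every department group but the in-state pool wins overall — the international pool's applicants skew toward the low-rate Education group.)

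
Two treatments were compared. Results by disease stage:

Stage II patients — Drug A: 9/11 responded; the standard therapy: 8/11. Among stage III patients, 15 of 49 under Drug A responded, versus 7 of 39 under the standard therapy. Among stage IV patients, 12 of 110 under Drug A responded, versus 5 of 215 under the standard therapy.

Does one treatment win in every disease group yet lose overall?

Stage II: Drug A 9/11 = 81.8%, the standard therapy 8/11 = 72.7% → Drug A
Stage III: Drug A 15/49 = 30.6%, the standard therapy 7/39 = 17.9% → Drug A
Stage IV: Drug A 12/110 = 10.9%, the standard therapy 5/215 = 2.3% → Drug A
Overall: Drug A 36/170 = 21.2%, the standard therapy 20/265 = 7.5% → Drug A
Drug A wins overall and in every disease group — no reversal.

No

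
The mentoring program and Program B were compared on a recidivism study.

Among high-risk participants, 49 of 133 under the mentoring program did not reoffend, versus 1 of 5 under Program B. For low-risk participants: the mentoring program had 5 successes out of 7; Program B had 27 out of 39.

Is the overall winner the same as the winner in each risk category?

High-risk: the mentoring program 49/133 = 36.8%, Program B 1/5 = 20.0% → the mentoring program
Low-risk: the mentoring program 5/7 = 71.4%, Program B 27/39 = 69.2% → the mentoring program
Overall: the mentoring program 54/140 = 38.6%, Program B 28/44 = 63.6% → Program B
The mentoring program wins each risk group but Program B wins overall — the comparison reverses. The mentoring program's participants skew toward high-risk, which has a lower base rate.

No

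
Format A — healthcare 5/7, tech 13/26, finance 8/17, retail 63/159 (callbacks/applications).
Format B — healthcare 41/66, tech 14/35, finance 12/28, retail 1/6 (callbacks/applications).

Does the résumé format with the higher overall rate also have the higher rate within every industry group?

Healthcare: Format A 5/7 = 71.4%, Format B 41/66 = 62.1% → Format A
Tech: Format A 13/26 = 50.0%, Format B 14/35 = 40.0% → Format A
Finance: Format A 8/17 = 47.1%, Format B 12/28 = 42.9% → Format A
Retail: Format A 63/159 = 39.6%, Format B 1/6 = 16.7% → Format A
Overall: Format A 89/209 = 42.6%, Format B 68/135 = 50.4% → Format B
Format A wins each industry group but Format B wins overall — the comparison reverses. Format A's applications skew toward retail, which has a lower base rate.

No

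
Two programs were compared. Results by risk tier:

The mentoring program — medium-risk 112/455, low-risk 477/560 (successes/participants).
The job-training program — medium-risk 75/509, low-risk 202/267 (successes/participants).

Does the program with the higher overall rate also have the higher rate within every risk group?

Medium-risk: the mentoring program 112/455 = 24.6%, the job-training program 75/509 = 14.7% → the mentoring program
Low-risk: the mentoring program 477/560 = 85.2%, the job-training program 202/267 = 75.7% → the mentoring program
Overall: the mentoring program 589/1015 = 58.0%, the job-training program 277/776 = 35.7% → the mentoring program
The mentoring program wins overall and in every risk group — no reversal.

Yes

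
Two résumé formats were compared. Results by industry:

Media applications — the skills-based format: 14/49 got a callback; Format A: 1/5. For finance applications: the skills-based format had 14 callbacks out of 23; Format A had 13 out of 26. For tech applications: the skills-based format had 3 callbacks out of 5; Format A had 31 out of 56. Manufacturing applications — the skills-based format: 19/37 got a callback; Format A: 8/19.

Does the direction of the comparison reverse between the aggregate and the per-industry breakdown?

Media: the skills-based format 14/49 = 28.6%, Format A 1/5 = 20.0% → the skills-based format
Finance: the skills-based format 14/23 = 60.9%, Format A 13/26 = 50.0% → the skills-based format
Tech: the skills-based format 3/5 = 60.0%, Format A 31/56 = 55.4% → the skills-based format
Manufacturing: the skills-based format 19/37 = 51.4%, Format A 8/19 = 42.1% → the skills-based format
Overall: the skills-based format 50/114 = 43.9%, Format A 53/106 = 50.0% → Format A
The skills-based format wins each industry group but Format A wins overall — the comparison reverses. The skills-based format's applications skew toward media, which has a lower base rate.

Yes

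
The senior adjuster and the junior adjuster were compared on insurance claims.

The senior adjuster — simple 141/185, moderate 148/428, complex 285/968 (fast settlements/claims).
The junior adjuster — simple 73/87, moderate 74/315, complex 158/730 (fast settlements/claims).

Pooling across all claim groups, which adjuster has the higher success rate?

Simple: the senior adjuster 141/185 = 76.2%, the junior adjuster 73/87 = 83.9% → the junior adjuster
Moderate: the senior adjuster 148/428 = 34.6%, the junior adjuster 74/315 = 23.5% → the senior adjuster
Complex: the senior adjuster 285/968 = 29.4%, the junior adjuster 158/730 = 21.6% → the senior adjuster
Overall: the senior adjuster 574/1581 = 36.3%, the junior adjuster 305/1132 = 26.9% → the senior adjuster
(Neither sweeps every claim group, but the senior adjuster has the higher pooled rate.)

the senior adjuster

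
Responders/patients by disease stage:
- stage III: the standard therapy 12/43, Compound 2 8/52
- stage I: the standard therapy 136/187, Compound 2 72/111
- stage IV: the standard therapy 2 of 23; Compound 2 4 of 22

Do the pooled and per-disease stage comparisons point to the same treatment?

No

Stage III: the standard therapy 12/43 = 27.9%, Compound 2 8/52 = 15.4% → the standard therapy
Stage I: the standard therapy 136/187 = 72.7%, Compound 2 72/111 = 64.9% → the standard therapy
Stage IV: the standard therapy 2/23 = 8.7%, Compound 2 4/22 = 18.2% → Compound 2
Overall: the standard therapy 150/253 = 59.3%, Compound 2 84/185 = 45.4% → the standard therapy
Neither sweeps: the standard therapy wins 2 of 3 groups, Compound 2 wins 1. The standard therapy wins overall but not every group — no Simpson reversal.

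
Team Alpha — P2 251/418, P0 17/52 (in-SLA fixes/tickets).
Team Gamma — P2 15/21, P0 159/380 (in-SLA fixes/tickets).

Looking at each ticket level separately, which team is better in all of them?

Team Gamma

P2: Team Alpha 251/418 = 60.0%, Team Gamma 15/21 = 71.4% → Team Gamma
P0: Team Alpha 17/52 = 32.7%, Team Gamma 159/380 = 41.8% → Team Gamma
Team Gamma has the higher rate in both groups.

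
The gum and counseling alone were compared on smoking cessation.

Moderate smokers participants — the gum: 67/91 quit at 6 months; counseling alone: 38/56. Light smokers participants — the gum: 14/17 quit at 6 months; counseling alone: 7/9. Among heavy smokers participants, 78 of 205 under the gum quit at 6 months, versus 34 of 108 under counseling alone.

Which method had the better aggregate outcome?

Moderate smokers: the gum 67/91 = 73.6%, counseling alone 38/56 = 67.9% → the gum
Light smokers: the gum 14/17 = 82.4%, counseling alone 7/9 = 77.8% → the gum
Heavy smokers: the gum 78/205 = 38.0%, counseling alone 34/108 = 31.5% → the gum
Overall: the gum 159/313 = 50.8%, counseling alone 79/173 = 45.7% → the gum

the gum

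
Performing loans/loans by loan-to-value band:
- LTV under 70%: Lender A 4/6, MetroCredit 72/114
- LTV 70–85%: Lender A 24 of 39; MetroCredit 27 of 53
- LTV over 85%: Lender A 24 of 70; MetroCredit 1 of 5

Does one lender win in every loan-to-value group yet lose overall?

LTV under 70%: Lender A 4/6 = 66.7%, MetroCredit 72/114 = 63.2% → Lender A
LTV 70–85%: Lender A 24/39 = 61.5%, MetroCredit 27/53 = 50.9% → Lender A
LTV over 85%: Lender A 24/70 = 34.3%, MetroCredit 1/5 = 20.0% → Lender A
Overall: Lender A 52/115 = 45.2%, MetroCredit 100/172 = 58.1% → MetroCredit
Lender A wins each loan-to-value group but MetroCredit wins overall — the comparison reverses. Lender A's loans skew toward LTV over 85%, which has a lower base rate.

Yes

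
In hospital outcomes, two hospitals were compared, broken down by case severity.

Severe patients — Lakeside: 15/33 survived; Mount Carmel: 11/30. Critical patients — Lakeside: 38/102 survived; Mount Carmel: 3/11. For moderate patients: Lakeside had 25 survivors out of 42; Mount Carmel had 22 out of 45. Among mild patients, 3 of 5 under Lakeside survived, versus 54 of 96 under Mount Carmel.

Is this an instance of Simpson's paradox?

Yes

Severe: Lakeside 15/33 = 45.5%, Mount Carmel 11/30 = 36.7% → Lakeside
Critical: Lakeside 38/102 = 37.3%, Mount Carmel 3/11 = 27.3% → Lakeside
Moderate: Lakeside 25/42 = 59.5%, Mount Carmel 22/45 = 48.9% → Lakeside
Mild: Lakeside 3/5 = 60.0%, Mount Carmel 54/96 = 56.2% → Lakeside
Overall: Lakeside 81/182 = 44.5%, Mount Carmel 90/182 = 49.5% → Mount Carmel
Lakeside wins each case group but Mount Carmel wins overall — the comparison reverses. Lakeside's patients skew toward critical, which has a lower base rate.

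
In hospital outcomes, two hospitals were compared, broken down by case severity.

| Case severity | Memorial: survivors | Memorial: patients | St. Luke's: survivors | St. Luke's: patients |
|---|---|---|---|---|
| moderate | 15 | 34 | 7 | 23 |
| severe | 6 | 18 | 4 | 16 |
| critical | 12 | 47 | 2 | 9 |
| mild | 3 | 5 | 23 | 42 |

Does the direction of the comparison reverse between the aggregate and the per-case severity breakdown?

Yes

Moderate: Memorial 15/34 = 44.1%, St. Luke's 7/23 = 30.4% → Memorial
Severe: Memorial 6/18 = 33.3%, St. Luke's 4/16 = 25.0% → Memorial
Critical: Memorial 12/47 = 25.5%, St. Luke's 2/9 = 22.2% → Memorial
Mild: Memorial 3/5 = 60.0%, St. Luke's 23/42 = 54.8% → Memorial
Overall: Memorial 36/104 = 34.6%, St. Luke's 36/90 = 40.0% → St. Luke's
Memorial wins each case group but St. Luke's wins overall — the comparison reverses. Memorial's patients skew toward critical, which has a lower base rate.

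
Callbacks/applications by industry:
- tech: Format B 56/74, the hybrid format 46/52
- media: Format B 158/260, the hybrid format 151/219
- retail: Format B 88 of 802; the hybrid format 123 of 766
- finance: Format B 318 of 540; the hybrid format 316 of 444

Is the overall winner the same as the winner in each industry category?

Tech: Format B 56/74 = 75.7%, the hybrid format 46/52 = 88.5% → the hybrid format
Media: Format B 158/260 = 60.8%, the hybrid format 151/219 = 68.9% → the hybrid format
Retail: Format B 88/802 = 11.0%, the hybrid format 123/766 = 16.1% → the hybrid format
Finance: Format B 318/540 = 58.9%, the hybrid format 316/444 = 71.2% → the hybrid format
Overall: Format B 620/1676 = 37.0%, the hybrid format 636/1481 = 42.9% → the hybrid format
The hybrid format wins overall and in every industry group — no reversal.

Yes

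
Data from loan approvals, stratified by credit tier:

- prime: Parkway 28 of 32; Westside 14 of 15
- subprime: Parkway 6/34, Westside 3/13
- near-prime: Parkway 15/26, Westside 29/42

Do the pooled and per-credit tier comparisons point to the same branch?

Yes

Prime: Parkway 28/32 = 87.5%, Westside 14/15 = 93.3% → Westside
Subprime: Parkway 6/34 = 17.6%, Westside 3/13 = 23.1% → Westside
Near-prime: Parkway 15/26 = 57.7%, Westside 29/42 = 69.0% → Westside
Overall: Parkway 49/92 = 53.3%, Westside 46/70 = 65.7% → Westside
Westside wins overall and in every credit group — no reversal.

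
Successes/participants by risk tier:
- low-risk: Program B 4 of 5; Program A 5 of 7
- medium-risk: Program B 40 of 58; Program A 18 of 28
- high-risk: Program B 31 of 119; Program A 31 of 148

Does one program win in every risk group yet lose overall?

Low-risk: Program B 4/5 = 80.0%, Program A 5/7 = 71.4% → Program B
Medium-risk: Program B 40/58 = 69.0%, Program A 18/28 = 64.3% → Program B
High-risk: Program B 31/119 = 26.1%, Program A 31/148 = 20.9% → Program B
Overall: Program B 75/182 = 41.2%, Program A 54/183 = 29.5% → Program B
Program B wins overall and in every risk group — no reversal.

No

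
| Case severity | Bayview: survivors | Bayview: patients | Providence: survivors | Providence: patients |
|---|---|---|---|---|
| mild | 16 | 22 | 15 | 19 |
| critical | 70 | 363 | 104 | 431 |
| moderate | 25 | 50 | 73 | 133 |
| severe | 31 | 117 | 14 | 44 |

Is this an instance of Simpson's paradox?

Mild: Bayview 16/22 = 72.7%, Providence 15/19 = 78.9% → Providence
Critical: Bayview 70/363 = 19.3%, Providence 104/431 = 24.1% → Providence
Moderate: Bayview 25/50 = 50.0%, Providence 73/133 = 54.9% → Providence
Severe: Bayview 31/117 = 26.5%, Providence 14/44 = 31.8% → Providence
Overall: Bayview 142/552 = 25.7%, Providence 206/627 = 32.9% → Providence
Providence wins overall and in every case group — no reversal.

No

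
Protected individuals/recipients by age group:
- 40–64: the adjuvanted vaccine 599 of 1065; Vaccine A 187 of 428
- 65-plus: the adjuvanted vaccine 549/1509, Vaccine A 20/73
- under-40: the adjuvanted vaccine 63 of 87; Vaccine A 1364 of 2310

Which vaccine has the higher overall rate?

40–64: the adjuvanted vaccine 599/1065 = 56.2%, Vaccine A 187/428 = 43.7% → the adjuvanted vaccine
65-plus: the adjuvanted vaccine 549/1509 = 36.4%, Vaccine A 20/73 = 27.4% → the adjuvanted vaccine
Under-40: the adjuvanted vaccine 63/87 = 72.4%, Vaccine A 1364/2310 = 59.0% → the adjuvanted vaccine
Overall: the adjuvanted vaccine 1211/2661 = 45.5%, Vaccine A 1571/2811 = 55.9% → Vaccine A
(The adjuvanted vaccine wins every age group but Vaccine A wins overall — the adjuvanted vaccine's recipients skew toward the low-rate 65-plus group.)

Vaccine A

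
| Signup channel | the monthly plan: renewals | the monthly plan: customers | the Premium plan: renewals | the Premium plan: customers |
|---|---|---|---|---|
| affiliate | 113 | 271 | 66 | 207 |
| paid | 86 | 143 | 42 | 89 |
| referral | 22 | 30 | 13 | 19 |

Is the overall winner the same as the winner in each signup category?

Yes

Affiliate: the monthly plan 113/271 = 41.7%, the Premium plan 66/207 = 31.9% → the monthly plan
Paid: the monthly plan 86/143 = 60.1%, the Premium plan 42/89 = 47.2% → the monthly plan
Referral: the monthly plan 22/30 = 73.3%, the Premium plan 13/19 = 68.4% → the monthly plan
Overall: the monthly plan 221/444 = 49.8%, the Premium plan 121/315 = 38.4% → the monthly plan
The monthly plan wins overall and in every signup group — no reversal.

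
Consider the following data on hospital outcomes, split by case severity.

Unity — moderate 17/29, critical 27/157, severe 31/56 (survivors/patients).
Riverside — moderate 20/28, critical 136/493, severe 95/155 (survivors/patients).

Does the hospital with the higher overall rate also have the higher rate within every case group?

Yes

Moderate: Unity 17/29 = 58.6%, Riverside 20/28 = 71.4% → Riverside
Critical: Unity 27/157 = 17.2%, Riverside 136/493 = 27.6% → Riverside
Severe: Unity 31/56 = 55.4%, Riverside 95/155 = 61.3% → Riverside
Overall: Unity 75/242 = 31.0%, Riverside 251/676 = 37.1% → Riverside
Riverside wins overall and in every case group — no reversal.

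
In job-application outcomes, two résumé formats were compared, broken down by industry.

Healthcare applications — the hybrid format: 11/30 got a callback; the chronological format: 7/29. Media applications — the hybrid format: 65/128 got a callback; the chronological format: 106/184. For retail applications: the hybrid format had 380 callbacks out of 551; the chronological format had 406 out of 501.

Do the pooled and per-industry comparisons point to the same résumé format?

Healthcare: the hybrid format 11/30 = 36.7%, the chronological format 7/29 = 24.1% → the hybrid format
Media: the hybrid format 65/128 = 50.8%, the chronological format 106/184 = 57.6% → the chronological format
Retail: the hybrid format 380/551 = 69.0%, the chronological format 406/501 = 81.0% → the chronological format
Overall: the hybrid format 456/709 = 64.3%, the chronological format 519/714 = 72.7% → the chronological format
Neither sweeps: the hybrid format wins 1 of 3 groups, the chronological format wins 2. The chronological format wins overall but not every group — no Simpson reversal.

No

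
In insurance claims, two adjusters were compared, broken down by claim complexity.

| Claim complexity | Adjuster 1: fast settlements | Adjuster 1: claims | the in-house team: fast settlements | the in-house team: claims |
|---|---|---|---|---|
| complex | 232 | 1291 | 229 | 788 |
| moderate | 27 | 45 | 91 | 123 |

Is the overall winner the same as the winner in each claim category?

Complex: Adjuster 1 232/1291 = 18.0%, the in-house team 229/788 = 29.1% → the in-house team
Moderate: Adjuster 1 27/45 = 60.0%, the in-house team 91/123 = 74.0% → the in-house team
Overall: Adjuster 1 259/1336 = 19.4%, the in-house team 320/911 = 35.1% → the in-house team
The in-house team wins overall and in every claim group — no reversal.

Yes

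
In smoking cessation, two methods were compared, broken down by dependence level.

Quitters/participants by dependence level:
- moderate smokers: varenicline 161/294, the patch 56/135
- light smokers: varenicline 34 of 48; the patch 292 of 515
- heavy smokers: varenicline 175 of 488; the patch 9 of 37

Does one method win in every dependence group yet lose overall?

Yes

Moderate smokers: varenicline 161/294 = 54.8%, the patch 56/135 = 41.5% → varenicline
Light smokers: varenicline 34/48 = 70.8%, the patch 292/515 = 56.7% → varenicline
Heavy smokers: varenicline 175/488 = 35.9%, the patch 9/37 = 24.3% → varenicline
Overall: varenicline 370/830 = 44.6%, the patch 357/687 = 52.0% → the patch
Varenicline wins each dependence group but the patch wins overall — the comparison reverses. Varenicline's participants skew toward heavy smokers, which has a lower base rate.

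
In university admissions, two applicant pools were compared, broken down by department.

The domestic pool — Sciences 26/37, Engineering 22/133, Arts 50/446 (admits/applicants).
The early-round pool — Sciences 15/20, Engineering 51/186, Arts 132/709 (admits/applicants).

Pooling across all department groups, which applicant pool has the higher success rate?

Sciences: the domestic pool 26/37 = 70.3%, the early-round pool 15/20 = 75.0% → the early-round pool
Engineering: the domestic pool 22/133 = 16.5%, the early-round pool 51/186 = 27.4% → the early-round pool
Arts: the domestic pool 50/446 = 11.2%, the early-round pool 132/709 = 18.6% → the early-round pool
Overall: the domestic pool 98/616 = 15.9%, the early-round pool 198/915 = 21.6% → the early-round pool

the early-round pool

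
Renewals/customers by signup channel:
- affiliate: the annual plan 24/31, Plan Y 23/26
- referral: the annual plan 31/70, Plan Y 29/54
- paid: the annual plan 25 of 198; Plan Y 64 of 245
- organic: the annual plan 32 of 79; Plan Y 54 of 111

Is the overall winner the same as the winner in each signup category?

Affiliate: the annual plan 24/31 = 77.4%, Plan Y 23/26 = 88.5% → Plan Y
Referral: the annual plan 31/70 = 44.3%, Plan Y 29/54 = 53.7% → Plan Y
Paid: the annual plan 25/198 = 12.6%, Plan Y 64/245 = 26.1% → Plan Y
Organic: the annual plan 32/79 = 40.5%, Plan Y 54/111 = 48.6% → Plan Y
Overall: the annual plan 112/378 = 29.6%, Plan Y 170/436 = 39.0% → Plan Y
Plan Y wins overall and in every signup group — no reversal.

Yes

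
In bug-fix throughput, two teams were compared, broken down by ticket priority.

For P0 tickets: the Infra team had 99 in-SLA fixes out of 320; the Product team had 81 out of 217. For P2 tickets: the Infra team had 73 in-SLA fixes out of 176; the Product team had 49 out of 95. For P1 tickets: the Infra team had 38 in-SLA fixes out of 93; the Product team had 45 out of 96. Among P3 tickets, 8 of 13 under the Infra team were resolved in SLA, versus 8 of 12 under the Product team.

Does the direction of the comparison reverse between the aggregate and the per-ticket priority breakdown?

P0: the Infra team 99/320 = 30.9%, the Product team 81/217 = 37.3% → the Product team
P2: the Infra team 73/176 = 41.5%, the Product team 49/95 = 51.6% → the Product team
P1: the Infra team 38/93 = 40.9%, the Product team 45/96 = 46.9% → the Product team
P3: the Infra team 8/13 = 61.5%, the Product team 8/12 = 66.7% → the Product team
Overall: the Infra team 218/602 = 36.2%, the Product team 183/420 = 43.6% → the Product team
The Product team wins overall and in every ticket group — no reversal.

No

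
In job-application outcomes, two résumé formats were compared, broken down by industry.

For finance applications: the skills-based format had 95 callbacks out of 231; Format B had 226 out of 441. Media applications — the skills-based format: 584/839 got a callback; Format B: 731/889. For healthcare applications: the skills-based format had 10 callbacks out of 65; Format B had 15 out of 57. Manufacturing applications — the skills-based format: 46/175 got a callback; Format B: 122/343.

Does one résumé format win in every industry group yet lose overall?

Finance: the skills-based format 95/231 = 41.1%, Format B 226/441 = 51.2% → Format B
Media: the skills-based format 584/839 = 69.6%, Format B 731/889 = 82.2% → Format B
Healthcare: the skills-based format 10/65 = 15.4%, Format B 15/57 = 26.3% → Format B
Manufacturing: the skills-based format 46/175 = 26.3%, Format B 122/343 = 35.6% → Format B
Overall: the skills-based format 735/1310 = 56.1%, Format B 1094/1730 = 63.2% → Format B
Format B wins overall and in every industry group — no reversal.

No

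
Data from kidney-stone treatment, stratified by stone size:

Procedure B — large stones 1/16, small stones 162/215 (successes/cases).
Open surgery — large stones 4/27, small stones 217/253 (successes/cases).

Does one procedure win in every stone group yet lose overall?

No

Large stones: Procedure B 1/16 = 6.2%, open surgery 4/27 = 14.8% → open surgery
Small stones: Procedure B 162/215 = 75.3%, open surgery 217/253 = 85.8% → open surgery
Overall: Procedure B 163/231 = 70.6%, open surgery 221/280 = 78.9% → open surgery
Open surgery wins overall and in every stone group — no reversal.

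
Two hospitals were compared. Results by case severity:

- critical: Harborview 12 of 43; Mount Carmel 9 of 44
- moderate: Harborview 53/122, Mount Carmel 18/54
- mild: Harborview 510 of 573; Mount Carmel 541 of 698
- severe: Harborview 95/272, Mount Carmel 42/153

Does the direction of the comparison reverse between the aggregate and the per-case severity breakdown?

Critical: Harborview 12/43 = 27.9%, Mount Carmel 9/44 = 20.5% → Harborview
Moderate: Harborview 53/122 = 43.4%, Mount Carmel 18/54 = 33.3% → Harborview
Mild: Harborview 510/573 = 89.0%, Mount Carmel 541/698 = 77.5% → Harborview
Severe: Harborview 95/272 = 34.9%, Mount Carmel 42/153 = 27.5% → Harborview
Overall: Harborview 670/1010 = 66.3%, Mount Carmel 610/949 = 64.3% → Harborview
Harborview wins overall and in every case group — no reversal.

No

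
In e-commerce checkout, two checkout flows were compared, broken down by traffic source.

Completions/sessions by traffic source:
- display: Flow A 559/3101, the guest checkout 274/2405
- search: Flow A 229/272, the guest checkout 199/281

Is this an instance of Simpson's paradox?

No

Display: Flow A 559/3101 = 18.0%, the guest checkout 274/2405 = 11.4% → Flow A
Search: Flow A 229/272 = 84.2%, the guest checkout 199/281 = 70.8% → Flow A
Overall: Flow A 788/3373 = 23.4%, the guest checkout 473/2686 = 17.6% → Flow A
Flow A wins overall and in every traffic group — no reversal.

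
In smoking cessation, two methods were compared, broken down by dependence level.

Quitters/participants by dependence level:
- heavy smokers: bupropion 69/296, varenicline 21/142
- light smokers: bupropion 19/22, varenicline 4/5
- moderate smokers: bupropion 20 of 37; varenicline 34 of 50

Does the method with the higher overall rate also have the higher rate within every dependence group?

No

Heavy smokers: bupropion 69/296 = 23.3%, varenicline 21/142 = 14.8% → bupropion
Light smokers: bupropion 19/22 = 86.4%, varenicline 4/5 = 80.0% → bupropion
Moderate smokers: bupropion 20/37 = 54.1%, varenicline 34/50 = 68.0% → varenicline
Overall: bupropion 108/355 = 30.4%, varenicline 59/197 = 29.9% → bupropion
Neither sweeps: bupropion wins 2 of 3 groups, varenicline wins 1. Bupropion wins overall but not every group — no Simpson reversal.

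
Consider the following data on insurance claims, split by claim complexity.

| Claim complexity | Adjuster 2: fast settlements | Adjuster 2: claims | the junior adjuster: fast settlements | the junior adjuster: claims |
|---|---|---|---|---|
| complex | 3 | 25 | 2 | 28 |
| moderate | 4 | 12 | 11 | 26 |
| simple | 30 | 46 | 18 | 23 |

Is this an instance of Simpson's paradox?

No

Complex: Adjuster 2 3/25 = 12.0%, the junior adjuster 2/28 = 7.1% → Adjuster 2
Moderate: Adjuster 2 4/12 = 33.3%, the junior adjuster 11/26 = 42.3% → the junior adjuster
Simple: Adjuster 2 30/46 = 65.2%, the junior adjuster 18/23 = 78.3% → the junior adjuster
Overall: Adjuster 2 37/83 = 44.6%, the junior adjuster 31/77 = 40.3% → Adjuster 2
Neither sweeps: Adjuster 2 wins 1 of 3 groups, the junior adjuster wins 2. Adjuster 2 wins overall but not every group — no Simpson reversal.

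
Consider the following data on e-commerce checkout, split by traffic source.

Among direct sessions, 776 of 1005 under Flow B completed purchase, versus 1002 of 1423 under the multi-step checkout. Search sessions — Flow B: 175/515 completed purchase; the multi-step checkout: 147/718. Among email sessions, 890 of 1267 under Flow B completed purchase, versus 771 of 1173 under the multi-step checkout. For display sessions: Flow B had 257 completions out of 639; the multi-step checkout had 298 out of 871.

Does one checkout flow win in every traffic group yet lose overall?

No

Direct: Flow B 776/1005 = 77.2%, the multi-step checkout 1002/1423 = 70.4% → Flow B
Search: Flow B 175/515 = 34.0%, the multi-step checkout 147/718 = 20.5% → Flow B
Email: Flow B 890/1267 = 70.2%, the multi-step checkout 771/1173 = 65.7% → Flow B
Display: Flow B 257/639 = 40.2%, the multi-step checkout 298/871 = 34.2% → Flow B
Overall: Flow B 2098/3426 = 61.2%, the multi-step checkout 2218/4185 = 53.0% → Flow B
Flow B wins overall and in every traffic group — no reversal.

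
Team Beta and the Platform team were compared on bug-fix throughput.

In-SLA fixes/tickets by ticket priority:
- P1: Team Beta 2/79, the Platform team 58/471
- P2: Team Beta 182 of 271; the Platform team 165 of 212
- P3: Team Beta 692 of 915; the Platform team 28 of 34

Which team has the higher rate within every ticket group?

the Platform team

P1: Team Beta 2/79 = 2.5%, the Platform team 58/471 = 12.3% → the Platform team
P2: Team Beta 182/271 = 67.2%, the Platform team 165/212 = 77.8% → the Platform team
P3: Team Beta 692/915 = 75.6%, the Platform team 28/34 = 82.4% → the Platform team
The Platform team has the higher rate in all 3 groups.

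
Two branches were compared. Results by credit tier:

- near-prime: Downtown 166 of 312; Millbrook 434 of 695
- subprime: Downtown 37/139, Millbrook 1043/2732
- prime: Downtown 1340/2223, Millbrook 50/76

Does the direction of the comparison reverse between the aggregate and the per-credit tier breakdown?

Near-prime: Downtown 166/312 = 53.2%, Millbrook 434/695 = 62.4% → Millbrook
Subprime: Downtown 37/139 = 26.6%, Millbrook 1043/2732 = 38.2% → Millbrook
Prime: Downtown 1340/2223 = 60.3%, Millbrook 50/76 = 65.8% → Millbrook
Overall: Downtown 1543/2674 = 57.7%, Millbrook 1527/3503 = 43.6% → Downtown
Millbrook wins each credit group but Downtown wins overall — the comparison reverses. Millbrook's applications skew toward subprime, which has a lower base rate.

Yes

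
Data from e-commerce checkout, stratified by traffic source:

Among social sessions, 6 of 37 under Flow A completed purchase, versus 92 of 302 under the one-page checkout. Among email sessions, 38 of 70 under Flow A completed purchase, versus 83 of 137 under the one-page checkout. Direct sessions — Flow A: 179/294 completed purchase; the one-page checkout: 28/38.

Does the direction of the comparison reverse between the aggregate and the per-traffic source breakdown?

Yes

Social: Flow A 6/37 = 16.2%, the one-page checkout 92/302 = 30.5% → the one-page checkout
Email: Flow A 38/70 = 54.3%, the one-page checkout 83/137 = 60.6% → the one-page checkout
Direct: Flow A 179/294 = 60.9%, the one-page checkout 28/38 = 73.7% → the one-page checkout
Overall: Flow A 223/401 = 55.6%, the one-page checkout 203/477 = 42.6% → Flow A
The one-page checkout wins each traffic group but Flow A wins overall — the comparison reverses. The one-page checkout's sessions skew toward social, which has a lower base rate.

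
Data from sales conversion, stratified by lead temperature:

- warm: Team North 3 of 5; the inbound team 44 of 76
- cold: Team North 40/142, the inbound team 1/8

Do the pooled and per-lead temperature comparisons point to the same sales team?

Warm: Team North 3/5 = 60.0%, the inbound team 44/76 = 57.9% → Team North
Cold: Team North 40/142 = 28.2%, the inbound team 1/8 = 12.5% → Team North
Overall: Team North 43/147 = 29.3%, the inbound team 45/84 = 53.6% → the inbound team
Team North wins each lead group but the inbound team wins overall — the comparison reverses. Team North's leads skew toward cold, which has a lower base rate.

No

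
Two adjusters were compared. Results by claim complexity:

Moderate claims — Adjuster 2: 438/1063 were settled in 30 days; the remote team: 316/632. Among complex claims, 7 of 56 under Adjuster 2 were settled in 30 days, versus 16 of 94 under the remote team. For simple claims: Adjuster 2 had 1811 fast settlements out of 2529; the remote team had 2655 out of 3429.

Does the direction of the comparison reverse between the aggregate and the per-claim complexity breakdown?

Moderate: Adjuster 2 438/1063 = 41.2%, the remote team 316/632 = 50.0% → the remote team
Complex: Adjuster 2 7/56 = 12.5%, the remote team 16/94 = 17.0% → the remote team
Simple: Adjuster 2 1811/2529 = 71.6%, the remote team 2655/3429 = 77.4% → the remote team
Overall: Adjuster 2 2256/3648 = 61.8%, the remote team 2987/4155 = 71.9% → the remote team
The remote team wins overall and in every claim group — no reversal.

No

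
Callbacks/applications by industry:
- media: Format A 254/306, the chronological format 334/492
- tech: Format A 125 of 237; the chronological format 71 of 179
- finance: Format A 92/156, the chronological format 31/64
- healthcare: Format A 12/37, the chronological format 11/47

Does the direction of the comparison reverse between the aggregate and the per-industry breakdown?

Media: Format A 254/306 = 83.0%, the chronological format 334/492 = 67.9% → Format A
Tech: Format A 125/237 = 52.7%, the chronological format 71/179 = 39.7% → Format A
Finance: Format A 92/156 = 59.0%, the chronological format 31/64 = 48.4% → Format A
Healthcare: Format A 12/37 = 32.4%, the chronological format 11/47 = 23.4% → Format A
Overall: Format A 483/736 = 65.6%, the chronological format 447/782 = 57.2% → Format A
Format A wins overall and in every industry group — no reversal.

No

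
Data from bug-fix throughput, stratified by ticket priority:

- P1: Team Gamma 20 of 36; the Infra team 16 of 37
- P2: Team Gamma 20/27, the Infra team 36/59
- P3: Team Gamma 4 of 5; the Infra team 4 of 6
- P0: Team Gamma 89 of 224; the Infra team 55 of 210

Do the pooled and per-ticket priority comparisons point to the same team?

Yes

P1: Team Gamma 20/36 = 55.6%, the Infra team 16/37 = 43.2% → Team Gamma
P2: Team Gamma 20/27 = 74.1%, the Infra team 36/59 = 61.0% → Team Gamma
P3: Team Gamma 4/5 = 80.0%, the Infra team 4/6 = 66.7% → Team Gamma
P0: Team Gamma 89/224 = 39.7%, the Infra team 55/210 = 26.2% → Team Gamma
Overall: Team Gamma 133/292 = 45.5%, the Infra team 111/312 = 35.6% → Team Gamma
Team Gamma wins overall and in every ticket group — no reversal.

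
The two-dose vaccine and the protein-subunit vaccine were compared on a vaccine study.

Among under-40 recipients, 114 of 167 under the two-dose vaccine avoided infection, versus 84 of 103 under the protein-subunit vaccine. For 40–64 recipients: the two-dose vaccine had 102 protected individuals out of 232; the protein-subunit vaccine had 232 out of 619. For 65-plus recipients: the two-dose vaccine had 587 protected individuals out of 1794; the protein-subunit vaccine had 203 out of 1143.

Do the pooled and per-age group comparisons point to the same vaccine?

No

Under-40: the two-dose vaccine 114/167 = 68.3%, the protein-subunit vaccine 84/103 = 81.6% → the protein-subunit vaccine
40–64: the two-dose vaccine 102/232 = 44.0%, the protein-subunit vaccine 232/619 = 37.5% → the two-dose vaccine
65-plus: the two-dose vaccine 587/1794 = 32.7%, the protein-subunit vaccine 203/1143 = 17.8% → the two-dose vaccine
Overall: the two-dose vaccine 803/2193 = 36.6%, the protein-subunit vaccine 519/1865 = 27.8% → the two-dose vaccine
Neither sweeps: the two-dose vaccine wins 2 of 3 groups, the protein-subunit vaccine wins 1. The two-dose vaccine wins overall but not every group — no Simpson reversal.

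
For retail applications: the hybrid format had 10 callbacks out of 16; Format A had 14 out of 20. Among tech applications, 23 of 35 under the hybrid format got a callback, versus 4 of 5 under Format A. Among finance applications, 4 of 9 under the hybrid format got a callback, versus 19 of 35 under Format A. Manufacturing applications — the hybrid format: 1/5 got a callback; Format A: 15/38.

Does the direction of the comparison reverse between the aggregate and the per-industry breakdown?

Retail: the hybrid format 10/16 = 62.5%, Format A 14/20 = 70.0% → Format A
Tech: the hybrid format 23/35 = 65.7%, Format A 4/5 = 80.0% → Format A
Finance: the hybrid format 4/9 = 44.4%, Format A 19/35 = 54.3% → Format A
Manufacturing: the hybrid format 1/5 = 20.0%, Format A 15/38 = 39.5% → Format A
Overall: the hybrid format 38/65 = 58.5%, Format A 52/98 = 53.1% → the hybrid format
Format A wins each industry group but the hybrid format wins overall — the comparison reverses. Format A's applications skew toward manufacturing, which has a lower base rate.

Yes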